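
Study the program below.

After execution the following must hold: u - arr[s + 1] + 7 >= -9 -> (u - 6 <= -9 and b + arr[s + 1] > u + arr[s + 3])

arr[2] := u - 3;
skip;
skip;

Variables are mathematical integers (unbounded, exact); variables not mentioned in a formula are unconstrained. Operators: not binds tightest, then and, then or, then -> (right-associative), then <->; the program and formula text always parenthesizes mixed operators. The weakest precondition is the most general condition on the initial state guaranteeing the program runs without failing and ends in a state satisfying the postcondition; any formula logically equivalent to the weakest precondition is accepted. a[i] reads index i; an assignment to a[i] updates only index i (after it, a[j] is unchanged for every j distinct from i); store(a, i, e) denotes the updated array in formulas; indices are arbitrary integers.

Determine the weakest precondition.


Working backward. After the program, the postcondition u - arr[s + 1] + 7 >= -9 -> (u - 6 <= -9 and b + arr[s + 1] > u + arr[s + 3]) must hold; in canonical form it is u >= arr[s + 1] - 16 -> (u <= -3 and arr[s + 1] + b > arr[s + 3] + u).
Before skip: u >= arr[s + 1] - 16 -> (u <= -3 and arr[s + 1] + b > arr[s + 3] + u)
Before skip: u >= arr[s + 1] - 16 -> (u <= -3 and arr[s + 1] + b > arr[s + 3] + u)
Before arr[2] := u - 3: u >= store(arr, 2, u - 3)[s + 1] - 16 -> (u <= -3 and store(arr, 2, u - 3)[s + 1] + b > store(arr, 2, u - 3)[s + 3] + u)
Answer: WP = u >= store(arr, 2, u - 3)[s + 1] - 16 -> (u <= -3 and store(arr, 2, u - 3)[s + 1] + b > store(arr, 2, u - 3)[s + 3] + u)


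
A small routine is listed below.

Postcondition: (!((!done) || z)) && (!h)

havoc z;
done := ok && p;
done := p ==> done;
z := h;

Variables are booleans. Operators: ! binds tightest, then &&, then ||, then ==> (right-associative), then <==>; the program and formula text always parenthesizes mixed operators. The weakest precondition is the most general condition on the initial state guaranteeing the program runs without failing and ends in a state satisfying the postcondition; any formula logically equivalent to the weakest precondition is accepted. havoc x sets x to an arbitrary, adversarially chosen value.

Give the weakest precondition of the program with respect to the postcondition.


Working backward. After the program, (!((!done) || z)) && (!h) must hold.
Before z := h: (!((!done) || h)) && (!h)
Before done := p ==> done: (!((!(p ==> done)) || h)) && (!h)
Before done := ok && p: (!((!(p ==> (ok && p))) || h)) && (!h)
Before havoc z: (!((!(p ==> (ok && p))) || h)) && (!h)
Answer: WP = (!((!(p ==> (ok && p))) || h)) && (!h)


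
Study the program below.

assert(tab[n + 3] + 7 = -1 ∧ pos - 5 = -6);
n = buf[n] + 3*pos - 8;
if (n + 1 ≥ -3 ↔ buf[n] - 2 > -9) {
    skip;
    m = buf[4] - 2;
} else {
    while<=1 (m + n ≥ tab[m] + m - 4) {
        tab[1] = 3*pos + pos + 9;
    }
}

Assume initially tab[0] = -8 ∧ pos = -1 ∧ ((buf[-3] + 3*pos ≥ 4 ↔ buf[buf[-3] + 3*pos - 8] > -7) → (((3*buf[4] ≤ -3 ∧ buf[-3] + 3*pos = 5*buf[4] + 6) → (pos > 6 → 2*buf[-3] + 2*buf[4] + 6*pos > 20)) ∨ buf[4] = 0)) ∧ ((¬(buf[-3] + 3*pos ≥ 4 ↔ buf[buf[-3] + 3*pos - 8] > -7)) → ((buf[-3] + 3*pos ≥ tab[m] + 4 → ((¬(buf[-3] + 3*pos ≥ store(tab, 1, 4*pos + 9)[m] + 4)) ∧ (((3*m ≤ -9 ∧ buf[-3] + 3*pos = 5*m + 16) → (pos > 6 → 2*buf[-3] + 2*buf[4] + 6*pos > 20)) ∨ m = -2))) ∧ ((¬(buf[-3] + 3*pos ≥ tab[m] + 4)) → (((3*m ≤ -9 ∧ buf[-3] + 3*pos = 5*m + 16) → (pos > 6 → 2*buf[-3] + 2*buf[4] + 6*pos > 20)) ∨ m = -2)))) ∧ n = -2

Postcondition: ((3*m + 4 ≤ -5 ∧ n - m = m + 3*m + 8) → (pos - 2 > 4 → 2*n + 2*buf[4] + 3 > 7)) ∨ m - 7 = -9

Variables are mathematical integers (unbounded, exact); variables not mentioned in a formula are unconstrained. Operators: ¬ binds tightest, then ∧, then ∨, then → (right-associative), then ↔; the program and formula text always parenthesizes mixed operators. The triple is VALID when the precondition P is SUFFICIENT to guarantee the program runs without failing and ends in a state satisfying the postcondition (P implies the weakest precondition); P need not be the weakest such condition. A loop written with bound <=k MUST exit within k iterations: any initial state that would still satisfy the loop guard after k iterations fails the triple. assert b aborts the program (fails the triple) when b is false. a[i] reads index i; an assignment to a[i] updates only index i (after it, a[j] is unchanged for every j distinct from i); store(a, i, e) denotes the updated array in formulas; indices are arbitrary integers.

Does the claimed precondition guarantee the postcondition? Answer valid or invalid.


Working backward. After the program, the postcondition ((3*m + 4 ≤ -5 ∧ n - m = m + 3*m + 8) → (pos - 2 > 4 → 2*n + 2*buf[4] + 3 > 7)) ∨ m - 7 = -9 must hold; in canonical form it is ((3*m ≤ -9 ∧ n = 5*m + 8) → (pos > 6 → 2*buf[4] + 2*n > 4)) ∨ m = -2.
Then branch requires ((3*buf[4] ≤ -3 ∧ n = 5*buf[4] - 2) → (pos > 6 → 2*buf[4] + 2*n > 4)) ∨ buf[4] = 0; else branch requires (n ≥ tab[m] - 4 → ((¬(n ≥ store(tab, 1, 4*pos + 9)[m] - 4)) ∧ (((3*m ≤ -9 ∧ n = 5*m + 8) → (pos > 6 → 2*buf[4] + 2*n > 4)) ∨ m = -2))) ∧ ((¬(n ≥ tab[m] - 4)) → (((3*m ≤ -9 ∧ n = 5*m + 8) → (pos > 6 → 2*buf[4] + 2*n > 4)) ∨ m = -2)).
Before the if: ((n ≥ -4 ↔ buf[n] > -7) → (((3*buf[4] ≤ -3 ∧ n = 5*buf[4] - 2) → (pos > 6 → 2*buf[4] + 2*n > 4)) ∨ buf[4] = 0)) ∧ ((¬(n ≥ -4 ↔ buf[n] > -7)) → ((n ≥ tab[m] - 4 → ((¬(n ≥ store(tab, 1, 4*pos + 9)[m] - 4)) ∧ (((3*m ≤ -9 ∧ n = 5*m + 8) → (pos > 6 → 2*buf[4] + 2*n > 4)) ∨ m = -2))) ∧ ((¬(n ≥ tab[m] - 4)) → (((3*m ≤ -9 ∧ n = 5*m + 8) → (pos > 6 → 2*buf[4] + 2*n > 4)) ∨ m = -2))))
Before n := buf[n] + 3*pos - 8: ((buf[n] + 3*pos ≥ 4 ↔ buf[buf[n] + 3*pos - 8] > -7) → (((3*buf[4] ≤ -3 ∧ buf[n] + 3*pos = 5*buf[4] + 6) → (pos > 6 → 2*buf[4] + 2*buf[n] + 6*pos > 20)) ∨ buf[4] = 0)) ∧ ((¬(buf[n] + 3*pos ≥ 4 ↔ buf[buf[n] + 3*pos - 8] > -7)) → ((buf[n] + 3*pos ≥ tab[m] + 4 → ((¬(buf[n] + 3*pos ≥ store(tab, 1, 4*pos + 9)[m] + 4)) ∧ (((3*m ≤ -9 ∧ buf[n] + 3*pos = 5*m + 16) → (pos > 6 → 2*buf[4] + 2*buf[n] + 6*pos > 20)) ∨ m = -2))) ∧ ((¬(buf[n] + 3*pos ≥ tab[m] + 4)) → (((3*m ≤ -9 ∧ buf[n] + 3*pos = 5*m + 16) → (pos > 6 → 2*buf[4] + 2*buf[n] + 6*pos > 20)) ∨ m = -2))))
Before assert tab[n + 3] + 7 = -1 ∧ pos - 5 = -6: tab[n + 3] = -8 ∧ pos = -1 ∧ ((buf[n] + 3*pos ≥ 4 ↔ buf[buf[n] + 3*pos - 8] > -7) → (((3*buf[4] ≤ -3 ∧ buf[n] + 3*pos = 5*buf[4] + 6) → (pos > 6 → 2*buf[4] + 2*buf[n] + 6*pos > 20)) ∨ buf[4] = 0)) ∧ ((¬(buf[n] + 3*pos ≥ 4 ↔ buf[buf[n] + 3*pos - 8] > -7)) → ((buf[n] + 3*pos ≥ tab[m] + 4 → ((¬(buf[n] + 3*pos ≥ store(tab, 1, 4*pos + 9)[m] + 4)) ∧ (((3*m ≤ -9 ∧ buf[n] + 3*pos = 5*m + 16) → (pos > 6 → 2*buf[4] + 2*buf[n] + 6*pos > 20)) ∨ m = -2))) ∧ ((¬(buf[n] + 3*pos ≥ tab[m] + 4)) → (((3*m ≤ -9 ∧ buf[n] + 3*pos = 5*m + 16) → (pos > 6 → 2*buf[4] + 2*buf[n] + 6*pos > 20)) ∨ m = -2))))
The weakest precondition is tab[n + 3] = -8 ∧ pos = -1 ∧ ((buf[n] + 3*pos ≥ 4 ↔ buf[buf[n] + 3*pos - 8] > -7) → (((3*buf[4] ≤ -3 ∧ buf[n] + 3*pos = 5*buf[4] + 6) → (pos > 6 → 2*buf[4] + 2*buf[n] + 6*pos > 20)) ∨ buf[4] = 0)) ∧ ((¬(buf[n] + 3*pos ≥ 4 ↔ buf[buf[n] + 3*pos - 8] > -7)) → ((buf[n] + 3*pos ≥ tab[m] + 4 → ((¬(buf[n] + 3*pos ≥ store(tab, 1, 4*pos + 9)[m] + 4)) ∧ (((3*m ≤ -9 ∧ buf[n] + 3*pos = 5*m + 16) → (pos > 6 → 2*buf[4] + 2*buf[n] + 6*pos > 20)) ∨ m = -2))) ∧ ((¬(buf[n] + 3*pos ≥ tab[m] + 4)) → (((3*m ≤ -9 ∧ buf[n] + 3*pos = 5*m + 16) → (pos > 6 → 2*buf[4] + 2*buf[n] + 6*pos > 20)) ∨ m = -2)))).
Check whether tab[0] = -8 ∧ pos = -1 ∧ ((buf[-3] + 3*pos ≥ 4 ↔ buf[buf[-3] + 3*pos - 8] > -7) → (((3*buf[4] ≤ -3 ∧ buf[-3] + 3*pos = 5*buf[4] + 6) → (pos > 6 → 2*buf[-3] + 2*buf[4] + 6*pos > 20)) ∨ buf[4] = 0)) ∧ ((¬(buf[-3] + 3*pos ≥ 4 ↔ buf[buf[-3] + 3*pos - 8] > -7)) → ((buf[-3] + 3*pos ≥ tab[m] + 4 → ((¬(buf[-3] + 3*pos ≥ store(tab, 1, 4*pos + 9)[m] + 4)) ∧ (((3*m ≤ -9 ∧ buf[-3] + 3*pos = 5*m + 16) → (pos > 6 → 2*buf[-3] + 2*buf[4] + 6*pos > 20)) ∨ m = -2))) ∧ ((¬(buf[-3] + 3*pos ≥ tab[m] + 4)) → (((3*m ≤ -9 ∧ buf[-3] + 3*pos = 5*m + 16) → (pos > 6 → 2*buf[-3] + 2*buf[4] + 6*pos > 20)) ∨ m = -2)))) ∧ n = -2 implies it.
Countermodel: at the initial state buf = {[-15226] = 3, [-8] = 3, [-3] = -15215, [-2] = 3, [0] = 3, [1] = 3, [4] = 3, elsewhere 3}, m = 4, n = -2, pos = -1, tab = {[-15226] = 2, [-8] = 2, [-3] = 2, [-2] = 2, [0] = -8, [1] = 8, [4] = 7040, elsewhere 2}, the precondition holds but the weakest precondition fails.
Answer: invalid


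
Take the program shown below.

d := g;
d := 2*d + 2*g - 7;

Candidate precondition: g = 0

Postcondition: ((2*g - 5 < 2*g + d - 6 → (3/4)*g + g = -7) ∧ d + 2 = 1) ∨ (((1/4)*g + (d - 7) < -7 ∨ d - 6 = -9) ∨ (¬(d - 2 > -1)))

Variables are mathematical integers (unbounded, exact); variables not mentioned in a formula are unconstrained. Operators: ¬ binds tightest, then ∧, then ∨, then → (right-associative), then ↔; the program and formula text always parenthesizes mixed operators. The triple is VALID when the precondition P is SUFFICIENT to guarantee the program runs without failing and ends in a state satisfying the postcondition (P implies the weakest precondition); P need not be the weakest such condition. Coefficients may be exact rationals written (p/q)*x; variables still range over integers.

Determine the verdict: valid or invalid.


Working backward. After the program, the postcondition ((2*g - 5 < 2*g + d - 6 → (3/4)*g + g = -7) ∧ d + 2 = 1) ∨ (((1/4)*g + (d - 7) < -7 ∨ d - 6 = -9) ∨ (¬(d - 2 > -1))) must hold; in canonical form it is ((d > 1 → (7/4)*g = -7) ∧ d = -1) ∨ d + (1/4)*g < 0 ∨ d = -3 ∨ (¬(d > 1)).
Before d := 2*d + 2*g - 7: ((2*d + 2*g > 8 → (7/4)*g = -7) ∧ 2*d + 2*g = 6) ∨ 2*d + (9/4)*g < 7 ∨ 2*d + 2*g = 4 ∨ (¬(2*d + 2*g > 8))
Before d := g: ((4*g > 8 → (7/4)*g = -7) ∧ 4*g = 6) ∨ (17/4)*g < 7 ∨ 4*g = 4 ∨ (¬(4*g > 8))
The weakest precondition is ((4*g > 8 → (7/4)*g = -7) ∧ 4*g = 6) ∨ (17/4)*g < 7 ∨ 4*g = 4 ∨ (¬(4*g > 8)).
Check whether g = 0 implies it.
Every state satisfying the precondition satisfies the weakest precondition: the implication holds.
Answer: valid


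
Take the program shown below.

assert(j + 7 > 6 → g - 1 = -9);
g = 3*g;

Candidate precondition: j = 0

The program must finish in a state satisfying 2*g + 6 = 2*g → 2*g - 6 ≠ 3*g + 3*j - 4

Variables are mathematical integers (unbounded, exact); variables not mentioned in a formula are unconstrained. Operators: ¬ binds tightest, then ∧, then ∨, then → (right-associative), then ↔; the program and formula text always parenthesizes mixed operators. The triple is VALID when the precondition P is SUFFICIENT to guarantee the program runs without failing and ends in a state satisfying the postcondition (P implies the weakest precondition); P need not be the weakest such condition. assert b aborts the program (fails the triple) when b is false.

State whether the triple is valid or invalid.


Working backward. After the program, the postcondition 2*g + 6 = 2*g → 2*g - 6 ≠ 3*g + 3*j - 4 must hold; in canonical form it is true.
Before g := 3*g: true
Before assert j + 7 > 6 → g - 1 = -9: j > -1 → g = -8
The weakest precondition is j > -1 → g = -8.
Check whether j = 0 implies it.
Countermodel: at the initial state g = -7, j = 0, the precondition holds but the weakest precondition fails.
Answer: invalid


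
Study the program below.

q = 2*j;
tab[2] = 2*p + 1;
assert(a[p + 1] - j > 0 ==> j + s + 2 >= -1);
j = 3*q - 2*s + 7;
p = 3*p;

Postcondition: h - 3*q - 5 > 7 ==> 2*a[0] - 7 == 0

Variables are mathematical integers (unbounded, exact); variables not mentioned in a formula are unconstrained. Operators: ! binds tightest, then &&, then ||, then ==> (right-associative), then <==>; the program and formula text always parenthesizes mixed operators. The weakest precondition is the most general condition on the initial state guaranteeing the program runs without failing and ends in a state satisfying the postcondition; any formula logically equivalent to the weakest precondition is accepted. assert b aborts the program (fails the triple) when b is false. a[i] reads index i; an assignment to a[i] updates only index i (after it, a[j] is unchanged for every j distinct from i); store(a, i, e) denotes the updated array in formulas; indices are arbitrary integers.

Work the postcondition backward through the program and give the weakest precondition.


Working backward. After the program, the postcondition h - 3*q - 5 > 7 ==> 2*a[0] - 7 == 0 must hold; in canonical form it is h > 3*q + 12 ==> 2*a[0] == 7.
Before p := 3*p: h > 3*q + 12 ==> 2*a[0] == 7
Before j := 3*q - 2*s + 7: h > 3*q + 12 ==> 2*a[0] == 7
Before assert a[p + 1] - j > 0 ==> j + s + 2 >= -1: (a[p + 1] > j ==> j + s >= -3) && (h > 3*q + 12 ==> 2*a[0] == 7)
Before tab[2] := 2*p + 1: (a[p + 1] > j ==> j + s >= -3) && (h > 3*q + 12 ==> 2*a[0] == 7)
Before q := 2*j: (a[p + 1] > j ==> j + s >= -3) && (h > 6*j + 12 ==> 2*a[0] == 7)
Answer: WP = (a[p + 1] > j ==> j + s >= -3) && (h > 6*j + 12 ==> 2*a[0] == 7)


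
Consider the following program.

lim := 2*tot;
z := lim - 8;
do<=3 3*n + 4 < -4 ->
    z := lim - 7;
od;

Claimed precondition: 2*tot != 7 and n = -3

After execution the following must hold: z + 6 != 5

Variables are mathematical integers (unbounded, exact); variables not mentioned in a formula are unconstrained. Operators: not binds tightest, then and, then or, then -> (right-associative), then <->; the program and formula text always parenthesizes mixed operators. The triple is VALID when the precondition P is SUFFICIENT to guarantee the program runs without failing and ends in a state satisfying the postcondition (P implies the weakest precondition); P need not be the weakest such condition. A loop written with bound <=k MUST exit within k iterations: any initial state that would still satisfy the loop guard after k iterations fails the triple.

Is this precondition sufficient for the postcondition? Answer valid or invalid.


Working backward. After the program, the postcondition z + 6 != 5 must hold; in canonical form it is z != -1.
Before the loop (bound <=3), unroll the exhaustion recursion (WP_0 = exit-now case; WP_j = one more guarded iteration, up to j = 3):
  WP_0: (not (3*n < -8)) and z != -1
  WP_1: (3*n < -8 -> ((not (3*n < -8)) and lim != 6)) and ((not (3*n < -8)) -> z != -1)
  WP_2: (3*n < -8 -> ((3*n < -8 -> ((not (3*n < -8)) and lim != 6)) and ((not (3*n < -8)) -> lim != 6))) and ((not (3*n < -8)) -> z != -1)
  WP_3: (3*n < -8 -> ((3*n < -8 -> ((3*n < -8 -> ((not (3*n < -8)) and lim != 6)) and ((not (3*n < -8)) -> lim != 6))) and ((not (3*n < -8)) -> lim != 6))) and ((not (3*n < -8)) -> z != -1)
So before the loop: (3*n < -8 -> ((3*n < -8 -> ((3*n < -8 -> ((not (3*n < -8)) and lim != 6)) and ((not (3*n < -8)) -> lim != 6))) and ((not (3*n < -8)) -> lim != 6))) and ((not (3*n < -8)) -> z != -1)
Before z := lim - 8: (3*n < -8 -> ((3*n < -8 -> ((3*n < -8 -> ((not (3*n < -8)) and lim != 6)) and ((not (3*n < -8)) -> lim != 6))) and ((not (3*n < -8)) -> lim != 6))) and ((not (3*n < -8)) -> lim != 7)
Before lim := 2*tot: (3*n < -8 -> ((3*n < -8 -> ((3*n < -8 -> ((not (3*n < -8)) and 2*tot != 6)) and ((not (3*n < -8)) -> 2*tot != 6))) and ((not (3*n < -8)) -> 2*tot != 6))) and ((not (3*n < -8)) -> 2*tot != 7)
The weakest precondition is (3*n < -8 -> ((3*n < -8 -> ((3*n < -8 -> ((not (3*n < -8)) and 2*tot != 6)) and ((not (3*n < -8)) -> 2*tot != 6))) and ((not (3*n < -8)) -> 2*tot != 6))) and ((not (3*n < -8)) -> 2*tot != 7).
Check whether 2*tot != 7 and n = -3 implies it.
Countermodel: at the initial state n = -3, tot = 0, the precondition holds but the weakest precondition fails.
Answer: invalid


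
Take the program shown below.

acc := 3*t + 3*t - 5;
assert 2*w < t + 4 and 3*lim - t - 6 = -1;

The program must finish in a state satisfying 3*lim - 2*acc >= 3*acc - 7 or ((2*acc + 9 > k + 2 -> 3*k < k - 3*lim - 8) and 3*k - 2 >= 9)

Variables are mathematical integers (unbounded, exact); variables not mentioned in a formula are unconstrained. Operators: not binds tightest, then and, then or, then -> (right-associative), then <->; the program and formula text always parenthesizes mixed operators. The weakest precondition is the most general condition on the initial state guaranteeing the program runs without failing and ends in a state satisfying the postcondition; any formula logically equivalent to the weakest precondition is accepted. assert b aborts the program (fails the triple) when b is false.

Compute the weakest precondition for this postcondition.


Working backward. After the program, the postcondition 3*lim - 2*acc >= 3*acc - 7 or ((2*acc + 9 > k + 2 -> 3*k < k - 3*lim - 8) and 3*k - 2 >= 9) must hold; in canonical form it is 3*lim >= 5*acc - 7 or ((2*acc > k - 7 -> 2*k + 3*lim < -8) and 3*k >= 11).
Before assert 2*w < t + 4 and 3*lim - t - 6 = -1: 2*w < t + 4 and 3*lim = t + 5 and (3*lim >= 5*acc - 7 or ((2*acc > k - 7 -> 2*k + 3*lim < -8) and 3*k >= 11))
Before acc := 3*t + 3*t - 5: 2*w < t + 4 and 3*lim = t + 5 and (3*lim >= 30*t - 32 or ((12*t > k + 3 -> 2*k + 3*lim < -8) and 3*k >= 11))
Answer: WP = 2*w < t + 4 and 3*lim = t + 5 and (3*lim >= 30*t - 32 or ((12*t > k + 3 -> 2*k + 3*lim < -8) and 3*k >= 11))


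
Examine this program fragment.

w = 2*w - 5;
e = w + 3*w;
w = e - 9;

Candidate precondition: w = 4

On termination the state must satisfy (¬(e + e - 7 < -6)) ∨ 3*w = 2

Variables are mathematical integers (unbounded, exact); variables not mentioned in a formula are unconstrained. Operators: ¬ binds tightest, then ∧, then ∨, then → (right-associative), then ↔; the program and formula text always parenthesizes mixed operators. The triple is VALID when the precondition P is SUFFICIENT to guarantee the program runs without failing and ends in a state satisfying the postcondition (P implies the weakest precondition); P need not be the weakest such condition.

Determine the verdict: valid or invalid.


Working backward. After the program, the postcondition (¬(e + e - 7 < -6)) ∨ 3*w = 2 must hold; in canonical form it is (¬(2*e < 1)) ∨ 3*w = 2.
Before w := e - 9: (¬(2*e < 1)) ∨ 3*e = 29
Before e := w + 3*w: (¬(8*w < 1)) ∨ 12*w = 29
Before w := 2*w - 5: (¬(16*w < 41)) ∨ 24*w = 89
The weakest precondition is (¬(16*w < 41)) ∨ 24*w = 89.
Check whether w = 4 implies it.
Every state satisfying the precondition satisfies the weakest precondition: the implication holds.
Answer: valid


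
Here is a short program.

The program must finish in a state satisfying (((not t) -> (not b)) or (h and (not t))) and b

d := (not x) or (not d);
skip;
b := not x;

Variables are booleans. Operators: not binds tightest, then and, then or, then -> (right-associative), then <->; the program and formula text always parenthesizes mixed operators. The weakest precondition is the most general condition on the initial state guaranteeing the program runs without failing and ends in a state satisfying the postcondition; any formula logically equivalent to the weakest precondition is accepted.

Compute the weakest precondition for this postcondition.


Working backward. After the program, (((not t) -> (not b)) or (h and (not t))) and b must hold.
Before b := not x: (((not t) -> x) or (h and (not t))) and (not x)
Before skip: (((not t) -> x) or (h and (not t))) and (not x)
Before d := (not x) or (not d): (((not t) -> x) or (h and (not t))) and (not x)
Answer: WP = (((not t) -> x) or (h and (not t))) and (not x)


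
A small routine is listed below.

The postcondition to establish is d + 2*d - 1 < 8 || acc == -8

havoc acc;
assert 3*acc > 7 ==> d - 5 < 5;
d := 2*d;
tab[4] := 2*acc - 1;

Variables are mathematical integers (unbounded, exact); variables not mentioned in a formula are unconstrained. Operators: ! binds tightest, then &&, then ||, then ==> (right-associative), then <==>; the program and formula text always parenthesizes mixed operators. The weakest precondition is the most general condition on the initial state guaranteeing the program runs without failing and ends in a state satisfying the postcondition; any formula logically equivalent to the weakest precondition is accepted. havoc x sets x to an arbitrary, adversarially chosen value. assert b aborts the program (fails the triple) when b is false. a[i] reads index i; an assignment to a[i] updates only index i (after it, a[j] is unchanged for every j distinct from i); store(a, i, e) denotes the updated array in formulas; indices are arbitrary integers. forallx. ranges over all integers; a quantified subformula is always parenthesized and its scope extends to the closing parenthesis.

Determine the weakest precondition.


Working backward. After the program, the postcondition d + 2*d - 1 < 8 || acc == -8 must hold; in canonical form it is 3*d < 9 || acc == -8.
Before tab[4] := 2*acc - 1: 3*d < 9 || acc == -8
Before d := 2*d: 6*d < 9 || acc == -8
Before assert 3*acc > 7 ==> d - 5 < 5: (3*acc > 7 ==> d < 10) && (6*d < 9 || acc == -8)
Before havoc acc: forall acc_1. ((3*acc_1 > 7 ==> d < 10) && (6*d < 9 || acc_1 == -8))
Answer: WP = forall acc_1. ((3*acc_1 > 7 ==> d < 10) && (6*d < 9 || acc_1 == -8))


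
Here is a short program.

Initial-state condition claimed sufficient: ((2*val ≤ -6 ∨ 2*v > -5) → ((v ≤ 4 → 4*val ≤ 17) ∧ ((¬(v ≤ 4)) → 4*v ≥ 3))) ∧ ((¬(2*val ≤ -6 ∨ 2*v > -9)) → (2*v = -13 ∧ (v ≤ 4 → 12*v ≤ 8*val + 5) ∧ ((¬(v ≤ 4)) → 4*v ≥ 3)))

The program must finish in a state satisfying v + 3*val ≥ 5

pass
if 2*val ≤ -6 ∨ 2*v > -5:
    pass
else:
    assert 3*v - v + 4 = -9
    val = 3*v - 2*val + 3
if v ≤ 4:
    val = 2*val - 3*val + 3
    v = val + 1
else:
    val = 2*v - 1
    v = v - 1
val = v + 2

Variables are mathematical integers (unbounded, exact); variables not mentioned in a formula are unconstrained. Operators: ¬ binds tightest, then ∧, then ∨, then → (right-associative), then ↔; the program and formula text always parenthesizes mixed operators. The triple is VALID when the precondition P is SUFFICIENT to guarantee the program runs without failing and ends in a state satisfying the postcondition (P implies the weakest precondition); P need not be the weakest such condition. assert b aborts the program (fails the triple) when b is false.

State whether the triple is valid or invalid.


Working backward. After the program, v + 3*val ≥ 5 must hold.
Before val := v + 2: 4*v ≥ -1
Then branch requires 4*val ≤ 17; else branch requires 4*v ≥ 3.
Before the if: (v ≤ 4 → 4*val ≤ 17) ∧ ((¬(v ≤ 4)) → 4*v ≥ 3)
Then branch requires (v ≤ 4 → 4*val ≤ 17) ∧ ((¬(v ≤ 4)) → 4*v ≥ 3); else branch requires 2*v = -13 ∧ (v ≤ 4 → 12*v ≤ 8*val + 5) ∧ ((¬(v ≤ 4)) → 4*v ≥ 3).
Before the if: ((2*val ≤ -6 ∨ 2*v > -5) → ((v ≤ 4 → 4*val ≤ 17) ∧ ((¬(v ≤ 4)) → 4*v ≥ 3))) ∧ ((¬(2*val ≤ -6 ∨ 2*v > -5)) → (2*v = -13 ∧ (v ≤ 4 → 12*v ≤ 8*val + 5) ∧ ((¬(v ≤ 4)) → 4*v ≥ 3)))
Before skip: ((2*val ≤ -6 ∨ 2*v > -5) → ((v ≤ 4 → 4*val ≤ 17) ∧ ((¬(v ≤ 4)) → 4*v ≥ 3))) ∧ ((¬(2*val ≤ -6 ∨ 2*v > -5)) → (2*v = -13 ∧ (v ≤ 4 → 12*v ≤ 8*val + 5) ∧ ((¬(v ≤ 4)) → 4*v ≥ 3)))
The weakest precondition is ((2*val ≤ -6 ∨ 2*v > -5) → ((v ≤ 4 → 4*val ≤ 17) ∧ ((¬(v ≤ 4)) → 4*v ≥ 3))) ∧ ((¬(2*val ≤ -6 ∨ 2*v > -5)) → (2*v = -13 ∧ (v ≤ 4 → 12*v ≤ 8*val + 5) ∧ ((¬(v ≤ 4)) → 4*v ≥ 3))).
Check whether ((2*val ≤ -6 ∨ 2*v > -5) → ((v ≤ 4 → 4*val ≤ 17) ∧ ((¬(v ≤ 4)) → 4*v ≥ 3))) ∧ ((¬(2*val ≤ -6 ∨ 2*v > -9)) → (2*v = -13 ∧ (v ≤ 4 → 12*v ≤ 8*val + 5) ∧ ((¬(v ≤ 4)) → 4*v ≥ 3))) implies it.
Countermodel: at the initial state v = -4, val = -2, the precondition holds but the weakest precondition fails.
Answer: invalid


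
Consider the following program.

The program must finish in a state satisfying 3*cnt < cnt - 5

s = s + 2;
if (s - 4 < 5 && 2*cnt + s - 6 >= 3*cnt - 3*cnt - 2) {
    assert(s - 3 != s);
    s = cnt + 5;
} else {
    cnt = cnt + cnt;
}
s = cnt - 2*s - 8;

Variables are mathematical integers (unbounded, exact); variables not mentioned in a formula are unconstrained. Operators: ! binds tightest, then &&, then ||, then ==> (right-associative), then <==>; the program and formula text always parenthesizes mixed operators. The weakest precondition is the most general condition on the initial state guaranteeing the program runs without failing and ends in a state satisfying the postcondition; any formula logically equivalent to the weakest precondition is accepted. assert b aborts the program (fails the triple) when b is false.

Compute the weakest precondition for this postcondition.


Working backward. After the program, the postcondition 3*cnt < cnt - 5 must hold; in canonical form it is 2*cnt < -5.
Before s := cnt - 2*s - 8: 2*cnt < -5
Then branch requires 2*cnt < -5; else branch requires 4*cnt < -5.
Before the if: ((s < 9 && 2*cnt + s >= 4) ==> 2*cnt < -5) && ((!(s < 9 && 2*cnt + s >= 4)) ==> 4*cnt < -5)
Before s := s + 2: ((s < 7 && 2*cnt + s >= 2) ==> 2*cnt < -5) && ((!(s < 7 && 2*cnt + s >= 2)) ==> 4*cnt < -5)
Answer: WP = ((s < 7 && 2*cnt + s >= 2) ==> 2*cnt < -5) && ((!(s < 7 && 2*cnt + s >= 2)) ==> 4*cnt < -5)


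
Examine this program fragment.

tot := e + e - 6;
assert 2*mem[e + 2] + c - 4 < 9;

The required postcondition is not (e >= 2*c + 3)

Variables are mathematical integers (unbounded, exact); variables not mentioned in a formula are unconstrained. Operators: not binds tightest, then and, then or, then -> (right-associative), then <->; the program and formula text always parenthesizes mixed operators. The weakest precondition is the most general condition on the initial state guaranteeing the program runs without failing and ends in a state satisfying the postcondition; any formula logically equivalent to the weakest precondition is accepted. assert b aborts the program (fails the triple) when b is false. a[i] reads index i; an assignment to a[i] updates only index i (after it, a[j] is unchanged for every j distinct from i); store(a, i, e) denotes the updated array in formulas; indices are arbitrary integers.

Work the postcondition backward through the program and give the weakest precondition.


Working backward. After the program, not (e >= 2*c + 3) must hold.
Before assert 2*mem[e + 2] + c - 4 < 9: 2*mem[e + 2] + c < 13 and (not (e >= 2*c + 3))
Before tot := e + e - 6: 2*mem[e + 2] + c < 13 and (not (e >= 2*c + 3))
Answer: WP = 2*mem[e + 2] + c < 13 and (not (e >= 2*c + 3))


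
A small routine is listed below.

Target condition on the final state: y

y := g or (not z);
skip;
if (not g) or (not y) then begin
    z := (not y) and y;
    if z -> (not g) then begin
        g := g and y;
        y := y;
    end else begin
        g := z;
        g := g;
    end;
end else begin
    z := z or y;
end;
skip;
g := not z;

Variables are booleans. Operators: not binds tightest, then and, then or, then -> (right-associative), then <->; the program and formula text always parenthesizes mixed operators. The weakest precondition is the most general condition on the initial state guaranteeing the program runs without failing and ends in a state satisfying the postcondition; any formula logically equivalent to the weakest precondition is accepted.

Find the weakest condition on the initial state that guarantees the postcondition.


Working backward. After the program, y must hold.
Before g := not z: y
Before skip: y
Then branch requires y; else branch requires y.
Before the if: (((not g) or (not y)) -> y) and ((not ((not g) or (not y))) -> y)
Before skip: (((not g) or (not y)) -> y) and ((not ((not g) or (not y))) -> y)
Before y := g or (not z): (((not g) or (not (g or (not z)))) -> (g or (not z))) and ((not ((not g) or (not (g or (not z))))) -> (g or (not z)))
Answer: WP = (((not g) or (not (g or (not z)))) -> (g or (not z))) and ((not ((not g) or (not (g or (not z))))) -> (g or (not z)))


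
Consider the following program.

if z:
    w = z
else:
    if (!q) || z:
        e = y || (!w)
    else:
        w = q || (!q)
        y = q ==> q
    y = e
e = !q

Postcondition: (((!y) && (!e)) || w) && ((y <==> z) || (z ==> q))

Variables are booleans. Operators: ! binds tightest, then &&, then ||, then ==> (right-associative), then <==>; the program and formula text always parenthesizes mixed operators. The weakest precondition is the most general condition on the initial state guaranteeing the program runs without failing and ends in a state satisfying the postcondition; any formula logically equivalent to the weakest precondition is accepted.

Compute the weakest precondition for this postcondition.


Working backward. After the program, (((!y) && (!e)) || w) && ((y <==> z) || (z ==> q)) must hold.
Before e := !q: (((!y) && q) || w) && ((y <==> z) || (z ==> q))
Then branch requires (((!y) && q) || z) && ((y <==> z) || (z ==> q)); else branch requires (((!q) || z) ==> ((((!(y || (!w))) && q) || w) && (((y || (!w)) <==> z) || (z ==> q)))) && ((!((!q) || z)) ==> ((e <==> z) || (z ==> q))).
Before the if: (z ==> ((((!y) && q) || z) && ((y <==> z) || (z ==> q)))) && ((!z) ==> ((((!q) || z) ==> ((((!(y || (!w))) && q) || w) && (((y || (!w)) <==> z) || (z ==> q)))) && ((!((!q) || z)) ==> ((e <==> z) || (z ==> q)))))
Answer: WP = (z ==> ((((!y) && q) || z) && ((y <==> z) || (z ==> q)))) && ((!z) ==> ((((!q) || z) ==> ((((!(y || (!w))) && q) || w) && (((y || (!w)) <==> z) || (z ==> q)))) && ((!((!q) || z)) ==> ((e <==> z) || (z ==> q)))))


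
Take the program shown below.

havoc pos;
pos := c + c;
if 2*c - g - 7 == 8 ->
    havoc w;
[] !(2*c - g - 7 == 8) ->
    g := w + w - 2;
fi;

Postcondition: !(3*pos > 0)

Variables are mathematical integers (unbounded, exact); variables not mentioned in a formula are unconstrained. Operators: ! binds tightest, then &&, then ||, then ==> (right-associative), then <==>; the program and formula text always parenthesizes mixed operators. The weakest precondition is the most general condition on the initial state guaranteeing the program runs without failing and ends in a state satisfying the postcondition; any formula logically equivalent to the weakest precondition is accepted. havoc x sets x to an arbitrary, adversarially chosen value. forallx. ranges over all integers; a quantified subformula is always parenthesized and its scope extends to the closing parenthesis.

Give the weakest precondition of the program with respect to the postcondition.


Working backward. After the program, !(3*pos > 0) must hold.
Then branch requires !(3*pos > 0); else branch requires !(3*pos > 0).
Before the if: (2*c == g + 15 ==> (!(3*pos > 0))) && ((!(2*c == g + 15)) ==> (!(3*pos > 0)))
Before pos := c + c: (2*c == g + 15 ==> (!(6*c > 0))) && ((!(2*c == g + 15)) ==> (!(6*c > 0)))
Before havoc pos: (2*c == g + 15 ==> (!(6*c > 0))) && ((!(2*c == g + 15)) ==> (!(6*c > 0)))
Answer: WP = (2*c == g + 15 ==> (!(6*c > 0))) && ((!(2*c == g + 15)) ==> (!(6*c > 0)))


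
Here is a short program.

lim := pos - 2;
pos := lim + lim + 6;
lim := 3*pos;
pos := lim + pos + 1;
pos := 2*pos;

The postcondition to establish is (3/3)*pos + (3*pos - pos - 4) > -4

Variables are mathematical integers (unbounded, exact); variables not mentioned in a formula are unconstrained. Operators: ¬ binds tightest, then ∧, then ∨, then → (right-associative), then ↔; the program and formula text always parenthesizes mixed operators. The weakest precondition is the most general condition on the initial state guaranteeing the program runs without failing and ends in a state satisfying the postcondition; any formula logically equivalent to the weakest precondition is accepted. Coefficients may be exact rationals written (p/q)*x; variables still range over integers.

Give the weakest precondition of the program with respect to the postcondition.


Working backward. After the program, the postcondition (3/3)*pos + (3*pos - pos - 4) > -4 must hold; in canonical form it is 3*pos > 0.
Before pos := 2*pos: 6*pos > 0
Before pos := lim + pos + 1: 6*lim + 6*pos > -6
Before lim := 3*pos: 24*pos > -6
Before pos := lim + lim + 6: 48*lim > -150
Before lim := pos - 2: 48*pos > -54
Answer: WP = 48*pos > -54


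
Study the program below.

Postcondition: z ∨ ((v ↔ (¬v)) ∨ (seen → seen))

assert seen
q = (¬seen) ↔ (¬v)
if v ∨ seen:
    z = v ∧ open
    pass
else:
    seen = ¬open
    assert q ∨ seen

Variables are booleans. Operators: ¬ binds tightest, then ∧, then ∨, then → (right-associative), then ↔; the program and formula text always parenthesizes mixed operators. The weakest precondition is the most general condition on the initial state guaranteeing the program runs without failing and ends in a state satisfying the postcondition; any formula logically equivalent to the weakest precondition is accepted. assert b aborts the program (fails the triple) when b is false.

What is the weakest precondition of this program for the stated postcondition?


Working backward. After the program, the postcondition z ∨ ((v ↔ (¬v)) ∨ (seen → seen)) must hold; in canonical form it is true.
Then branch requires true; else branch requires q ∨ (¬open).
Before the if: (¬(v ∨ seen)) → (q ∨ (¬open))
Before q := (¬seen) ↔ (¬v): (¬(v ∨ seen)) → (((¬seen) ↔ (¬v)) ∨ (¬open))
Before assert seen: seen ∧ ((¬(v ∨ seen)) → (((¬seen) ↔ (¬v)) ∨ (¬open)))
Answer: WP = seen ∧ ((¬(v ∨ seen)) → (((¬seen) ↔ (¬v)) ∨ (¬open)))


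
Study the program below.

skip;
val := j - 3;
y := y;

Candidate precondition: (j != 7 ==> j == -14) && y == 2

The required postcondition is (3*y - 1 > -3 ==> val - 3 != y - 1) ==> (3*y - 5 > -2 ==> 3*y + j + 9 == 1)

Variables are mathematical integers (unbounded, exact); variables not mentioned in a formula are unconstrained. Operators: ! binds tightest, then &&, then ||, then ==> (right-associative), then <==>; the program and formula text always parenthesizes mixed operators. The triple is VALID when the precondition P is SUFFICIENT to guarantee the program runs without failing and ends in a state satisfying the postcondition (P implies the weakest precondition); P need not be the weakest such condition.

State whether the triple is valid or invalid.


Working backward. After the program, the postcondition (3*y - 1 > -3 ==> val - 3 != y - 1) ==> (3*y - 5 > -2 ==> 3*y + j + 9 == 1) must hold; in canonical form it is (3*y > -2 ==> val != y + 2) ==> (3*y > 3 ==> j + 3*y == -8).
Before y := y: (3*y > -2 ==> val != y + 2) ==> (3*y > 3 ==> j + 3*y == -8)
Before val := j - 3: (3*y > -2 ==> j != y + 5) ==> (3*y > 3 ==> j + 3*y == -8)
Before skip: (3*y > -2 ==> j != y + 5) ==> (3*y > 3 ==> j + 3*y == -8)
The weakest precondition is (3*y > -2 ==> j != y + 5) ==> (3*y > 3 ==> j + 3*y == -8).
Check whether (j != 7 ==> j == -14) && y == 2 implies it.
Every state satisfying the precondition satisfies the weakest precondition: the implication holds.
Answer: valid


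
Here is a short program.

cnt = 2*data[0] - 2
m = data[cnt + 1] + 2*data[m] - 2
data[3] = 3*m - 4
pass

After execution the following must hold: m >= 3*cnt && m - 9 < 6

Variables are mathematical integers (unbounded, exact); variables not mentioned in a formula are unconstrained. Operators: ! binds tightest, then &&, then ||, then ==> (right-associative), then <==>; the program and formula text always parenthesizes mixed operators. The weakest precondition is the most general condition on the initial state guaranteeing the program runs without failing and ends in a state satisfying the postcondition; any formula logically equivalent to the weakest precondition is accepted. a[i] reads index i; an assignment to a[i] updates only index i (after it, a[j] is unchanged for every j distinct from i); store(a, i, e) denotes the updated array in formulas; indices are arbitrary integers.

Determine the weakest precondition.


Working backward. After the program, the postcondition m >= 3*cnt && m - 9 < 6 must hold; in canonical form it is m >= 3*cnt && m < 15.
Before skip: m >= 3*cnt && m < 15
Before data[3] := 3*m - 4: m >= 3*cnt && m < 15
Before m := data[cnt + 1] + 2*data[m] - 2: data[cnt + 1] + 2*data[m] >= 3*cnt + 2 && data[cnt + 1] + 2*data[m] < 17
Before cnt := 2*data[0] - 2: data[2*data[0] - 1] + 2*data[m] >= 6*data[0] - 4 && data[2*data[0] - 1] + 2*data[m] < 17
Answer: WP = data[2*data[0] - 1] + 2*data[m] >= 6*data[0] - 4 && data[2*data[0] - 1] + 2*data[m] < 17


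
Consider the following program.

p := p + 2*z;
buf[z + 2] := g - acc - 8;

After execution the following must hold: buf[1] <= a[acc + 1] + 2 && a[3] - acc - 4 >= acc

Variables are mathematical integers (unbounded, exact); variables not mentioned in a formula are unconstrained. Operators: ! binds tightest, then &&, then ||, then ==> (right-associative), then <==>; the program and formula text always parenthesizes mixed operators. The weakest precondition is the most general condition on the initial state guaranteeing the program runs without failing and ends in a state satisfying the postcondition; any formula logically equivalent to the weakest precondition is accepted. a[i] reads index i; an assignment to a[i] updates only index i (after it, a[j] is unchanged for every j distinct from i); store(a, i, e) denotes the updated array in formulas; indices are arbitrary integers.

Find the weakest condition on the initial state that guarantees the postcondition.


Working backward. After the program, the postcondition buf[1] <= a[acc + 1] + 2 && a[3] - acc - 4 >= acc must hold; in canonical form it is buf[1] <= a[acc + 1] + 2 && a[3] >= 2*acc + 4.
Before buf[z + 2] := g - acc - 8: store(buf, z + 2, -acc + g - 8)[1] <= a[acc + 1] + 2 && a[3] >= 2*acc + 4
Before p := p + 2*z: store(buf, z + 2, -acc + g - 8)[1] <= a[acc + 1] + 2 && a[3] >= 2*acc + 4
Answer: WP = store(buf, z + 2, -acc + g - 8)[1] <= a[acc + 1] + 2 && a[3] >= 2*acc + 4


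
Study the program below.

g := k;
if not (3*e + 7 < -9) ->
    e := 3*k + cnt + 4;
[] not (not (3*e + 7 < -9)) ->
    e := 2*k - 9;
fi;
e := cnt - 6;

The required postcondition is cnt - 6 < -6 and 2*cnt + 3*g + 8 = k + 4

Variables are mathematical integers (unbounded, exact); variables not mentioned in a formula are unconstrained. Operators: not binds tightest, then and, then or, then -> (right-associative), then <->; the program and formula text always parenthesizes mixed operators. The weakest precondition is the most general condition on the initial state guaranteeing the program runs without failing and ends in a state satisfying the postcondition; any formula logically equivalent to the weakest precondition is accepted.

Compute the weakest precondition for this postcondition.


Working backward. After the program, the postcondition cnt - 6 < -6 and 2*cnt + 3*g + 8 = k + 4 must hold; in canonical form it is cnt < 0 and 2*cnt + 3*g = k - 4.
Before e := cnt - 6: cnt < 0 and 2*cnt + 3*g = k - 4
Then branch requires cnt < 0 and 2*cnt + 3*g = k - 4; else branch requires cnt < 0 and 2*cnt + 3*g = k - 4.
Before the if: ((not (3*e < -16)) -> (cnt < 0 and 2*cnt + 3*g = k - 4)) and (3*e < -16 -> (cnt < 0 and 2*cnt + 3*g = k - 4))
Before g := k: ((not (3*e < -16)) -> (cnt < 0 and 2*cnt + 2*k = -4)) and (3*e < -16 -> (cnt < 0 and 2*cnt + 2*k = -4))
Answer: WP = ((not (3*e < -16)) -> (cnt < 0 and 2*cnt + 2*k = -4)) and (3*e < -16 -> (cnt < 0 and 2*cnt + 2*k = -4))


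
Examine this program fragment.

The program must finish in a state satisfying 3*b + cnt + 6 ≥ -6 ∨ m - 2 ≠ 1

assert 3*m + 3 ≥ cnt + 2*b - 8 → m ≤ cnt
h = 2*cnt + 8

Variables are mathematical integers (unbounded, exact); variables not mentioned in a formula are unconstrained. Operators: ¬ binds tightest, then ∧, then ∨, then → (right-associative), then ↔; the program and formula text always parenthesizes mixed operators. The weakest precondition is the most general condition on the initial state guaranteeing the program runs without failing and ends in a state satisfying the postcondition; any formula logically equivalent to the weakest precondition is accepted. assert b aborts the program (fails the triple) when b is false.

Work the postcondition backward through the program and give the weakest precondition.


Working backward. After the program, the postcondition 3*b + cnt + 6 ≥ -6 ∨ m - 2 ≠ 1 must hold; in canonical form it is 3*b + cnt ≥ -12 ∨ m ≠ 3.
Before h := 2*cnt + 8: 3*b + cnt ≥ -12 ∨ m ≠ 3
Before assert 3*m + 3 ≥ cnt + 2*b - 8 → m ≤ cnt: (3*m ≥ 2*b + cnt - 11 → m ≤ cnt) ∧ (3*b + cnt ≥ -12 ∨ m ≠ 3)
Answer: WP = (3*m ≥ 2*b + cnt - 11 → m ≤ cnt) ∧ (3*b + cnt ≥ -12 ∨ m ≠ 3)
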